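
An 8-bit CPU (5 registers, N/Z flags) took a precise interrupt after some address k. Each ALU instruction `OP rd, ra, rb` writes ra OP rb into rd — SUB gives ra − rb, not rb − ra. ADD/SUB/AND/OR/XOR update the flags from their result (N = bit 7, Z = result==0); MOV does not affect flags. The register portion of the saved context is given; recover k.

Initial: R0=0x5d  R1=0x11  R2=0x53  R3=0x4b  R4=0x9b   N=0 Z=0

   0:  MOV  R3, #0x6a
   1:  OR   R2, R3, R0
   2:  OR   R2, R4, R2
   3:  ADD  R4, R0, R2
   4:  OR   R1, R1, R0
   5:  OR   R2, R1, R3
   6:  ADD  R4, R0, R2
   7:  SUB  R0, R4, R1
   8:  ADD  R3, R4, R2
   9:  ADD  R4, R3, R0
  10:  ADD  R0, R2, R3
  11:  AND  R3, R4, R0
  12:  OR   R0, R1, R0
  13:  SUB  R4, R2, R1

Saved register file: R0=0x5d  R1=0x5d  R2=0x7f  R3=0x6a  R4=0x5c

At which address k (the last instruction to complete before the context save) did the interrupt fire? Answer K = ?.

after  0: R0=0x5d R1=0x11 R2=0x53 R3=0x6a R4=0x9b  N=0 Z=0
after  1: R0=0x5d R1=0x11 R2=0x7f R3=0x6a R4=0x9b  N=0 Z=0
after  2: R0=0x5d R1=0x11 R2=0xff R3=0x6a R4=0x9b  N=1 Z=0
after  3: R0=0x5d R1=0x11 R2=0xff R3=0x6a R4=0x5c  N=0 Z=0
after  4: R0=0x5d R1=0x5d R2=0xff R3=0x6a R4=0x5c  N=0 Z=0
after  5: R0=0x5d R1=0x5d R2=0x7f R3=0x6a R4=0x5c  N=0 Z=0
-- IRQ taken; context saved, return-PC = 6 --

K = 5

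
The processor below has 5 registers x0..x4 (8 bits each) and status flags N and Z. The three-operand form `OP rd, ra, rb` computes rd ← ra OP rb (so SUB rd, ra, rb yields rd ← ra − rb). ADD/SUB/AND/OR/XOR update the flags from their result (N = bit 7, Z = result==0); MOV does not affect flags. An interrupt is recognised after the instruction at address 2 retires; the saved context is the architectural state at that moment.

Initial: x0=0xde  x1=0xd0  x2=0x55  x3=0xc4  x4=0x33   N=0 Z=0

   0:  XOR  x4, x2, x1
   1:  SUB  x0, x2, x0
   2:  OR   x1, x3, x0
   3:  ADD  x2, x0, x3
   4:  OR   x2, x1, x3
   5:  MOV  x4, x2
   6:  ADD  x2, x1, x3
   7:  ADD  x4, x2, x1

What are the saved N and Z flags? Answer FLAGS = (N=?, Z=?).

FLAGS = (N=1, Z=0)

after  0: x0=0xde x1=0xd0 x2=0x55 x3=0xc4 x4=0x85  N=1 Z=0
after  1: x0=0x77 x1=0xd0 x2=0x55 x3=0xc4 x4=0x85  N=0 Z=0
after  2: x0=0x77 x1=0xf7 x2=0x55 x3=0xc4 x4=0x85  N=1 Z=0
-- IRQ taken; context saved, return-PC = 3 --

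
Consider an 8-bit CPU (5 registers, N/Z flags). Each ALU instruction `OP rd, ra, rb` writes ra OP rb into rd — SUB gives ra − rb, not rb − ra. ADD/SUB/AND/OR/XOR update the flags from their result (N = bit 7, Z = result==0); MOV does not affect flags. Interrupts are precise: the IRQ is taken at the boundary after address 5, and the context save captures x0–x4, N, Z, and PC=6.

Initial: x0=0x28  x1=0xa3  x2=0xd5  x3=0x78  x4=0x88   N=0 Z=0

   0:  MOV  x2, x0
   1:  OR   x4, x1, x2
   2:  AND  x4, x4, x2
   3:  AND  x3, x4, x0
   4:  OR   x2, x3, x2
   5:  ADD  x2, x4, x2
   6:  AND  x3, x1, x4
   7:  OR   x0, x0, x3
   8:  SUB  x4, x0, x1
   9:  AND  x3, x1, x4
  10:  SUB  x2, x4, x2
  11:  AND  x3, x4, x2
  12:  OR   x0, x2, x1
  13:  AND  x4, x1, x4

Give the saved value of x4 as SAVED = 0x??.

SAVED = 0x28

after  0: x0=0x28 x1=0xa3 x2=0x28 x3=0x78 x4=0x88  N=0 Z=0
after  1: x0=0x28 x1=0xa3 x2=0x28 x3=0x78 x4=0xab  N=1 Z=0
after  2: x0=0x28 x1=0xa3 x2=0x28 x3=0x78 x4=0x28  N=0 Z=0
after  3: x0=0x28 x1=0xa3 x2=0x28 x3=0x28 x4=0x28  N=0 Z=0
after  4: x0=0x28 x1=0xa3 x2=0x28 x3=0x28 x4=0x28  N=0 Z=0
after  5: x0=0x28 x1=0xa3 x2=0x50 x3=0x28 x4=0x28  N=0 Z=0
-- IRQ taken; context saved, return-PC = 6 --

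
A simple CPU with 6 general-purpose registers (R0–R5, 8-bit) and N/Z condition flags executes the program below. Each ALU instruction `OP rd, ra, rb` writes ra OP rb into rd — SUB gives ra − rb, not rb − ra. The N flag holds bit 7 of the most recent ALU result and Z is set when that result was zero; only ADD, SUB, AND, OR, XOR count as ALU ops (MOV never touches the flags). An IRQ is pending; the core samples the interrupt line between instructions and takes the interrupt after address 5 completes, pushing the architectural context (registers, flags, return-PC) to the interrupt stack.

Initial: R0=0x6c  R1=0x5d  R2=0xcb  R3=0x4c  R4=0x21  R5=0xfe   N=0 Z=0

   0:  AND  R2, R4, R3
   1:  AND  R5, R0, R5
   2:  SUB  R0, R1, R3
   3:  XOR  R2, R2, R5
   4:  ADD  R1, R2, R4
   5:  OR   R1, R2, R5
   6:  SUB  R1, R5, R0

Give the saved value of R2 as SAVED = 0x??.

after  0: R0=0x6c R1=0x5d R2=0x00 R3=0x4c R4=0x21 R5=0xfe  N=0 Z=1
after  1: R0=0x6c R1=0x5d R2=0x00 R3=0x4c R4=0x21 R5=0x6c  N=0 Z=0
after  2: R0=0x11 R1=0x5d R2=0x00 R3=0x4c R4=0x21 R5=0x6c  N=0 Z=0
after  3: R0=0x11 R1=0x5d R2=0x6c R3=0x4c R4=0x21 R5=0x6c  N=0 Z=0
after  4: R0=0x11 R1=0x8d R2=0x6c R3=0x4c R4=0x21 R5=0x6c  N=1 Z=0
after  5: R0=0x11 R1=0x6c R2=0x6c R3=0x4c R4=0x21 R5=0x6c  N=0 Z=0
-- IRQ taken; context saved, return-PC = 6 --

SAVED = 0x6c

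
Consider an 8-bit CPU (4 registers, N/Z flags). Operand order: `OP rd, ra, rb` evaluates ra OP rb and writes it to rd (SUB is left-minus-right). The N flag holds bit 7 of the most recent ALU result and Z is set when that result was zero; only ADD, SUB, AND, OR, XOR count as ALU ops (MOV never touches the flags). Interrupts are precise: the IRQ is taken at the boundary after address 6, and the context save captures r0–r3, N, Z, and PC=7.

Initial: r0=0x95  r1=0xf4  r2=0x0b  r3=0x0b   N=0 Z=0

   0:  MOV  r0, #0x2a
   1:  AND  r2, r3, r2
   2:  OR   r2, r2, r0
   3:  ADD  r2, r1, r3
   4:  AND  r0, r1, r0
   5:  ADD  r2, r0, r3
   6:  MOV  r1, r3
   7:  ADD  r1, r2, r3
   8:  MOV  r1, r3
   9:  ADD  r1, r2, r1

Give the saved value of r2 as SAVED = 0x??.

after  0: r0=0x2a r1=0xf4 r2=0x0b r3=0x0b  N=0 Z=0
after  1: r0=0x2a r1=0xf4 r2=0x0b r3=0x0b  N=0 Z=0
after  2: r0=0x2a r1=0xf4 r2=0x2b r3=0x0b  N=0 Z=0
after  3: r0=0x2a r1=0xf4 r2=0xff r3=0x0b  N=1 Z=0
after  4: r0=0x20 r1=0xf4 r2=0xff r3=0x0b  N=0 Z=0
after  5: r0=0x20 r1=0xf4 r2=0x2b r3=0x0b  N=0 Z=0
after  6: r0=0x20 r1=0x0b r2=0x2b r3=0x0b  N=0 Z=0
-- IRQ taken; context saved, return-PC = 7 --

SAVED = 0x2b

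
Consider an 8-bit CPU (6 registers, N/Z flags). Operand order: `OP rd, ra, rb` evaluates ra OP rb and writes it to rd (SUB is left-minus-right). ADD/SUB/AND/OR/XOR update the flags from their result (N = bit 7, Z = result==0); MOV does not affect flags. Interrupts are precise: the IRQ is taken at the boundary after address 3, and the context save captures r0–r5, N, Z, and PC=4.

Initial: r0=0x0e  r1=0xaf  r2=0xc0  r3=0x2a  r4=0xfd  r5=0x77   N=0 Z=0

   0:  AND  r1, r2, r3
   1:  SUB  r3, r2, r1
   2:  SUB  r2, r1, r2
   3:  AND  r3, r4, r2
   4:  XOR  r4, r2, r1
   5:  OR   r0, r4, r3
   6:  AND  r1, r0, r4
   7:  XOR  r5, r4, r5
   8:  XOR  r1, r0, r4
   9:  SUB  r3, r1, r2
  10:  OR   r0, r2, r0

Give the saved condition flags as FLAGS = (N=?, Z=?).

FLAGS = (N=0, Z=0)

after  0: r0=0x0e r1=0x00 r2=0xc0 r3=0x2a r4=0xfd r5=0x77  N=0 Z=1
after  1: r0=0x0e r1=0x00 r2=0xc0 r3=0xc0 r4=0xfd r5=0x77  N=1 Z=0
after  2: r0=0x0e r1=0x00 r2=0x40 r3=0xc0 r4=0xfd r5=0x77  N=0 Z=0
after  3: r0=0x0e r1=0x00 r2=0x40 r3=0x40 r4=0xfd r5=0x77  N=0 Z=0
-- IRQ taken; context saved, return-PC = 4 --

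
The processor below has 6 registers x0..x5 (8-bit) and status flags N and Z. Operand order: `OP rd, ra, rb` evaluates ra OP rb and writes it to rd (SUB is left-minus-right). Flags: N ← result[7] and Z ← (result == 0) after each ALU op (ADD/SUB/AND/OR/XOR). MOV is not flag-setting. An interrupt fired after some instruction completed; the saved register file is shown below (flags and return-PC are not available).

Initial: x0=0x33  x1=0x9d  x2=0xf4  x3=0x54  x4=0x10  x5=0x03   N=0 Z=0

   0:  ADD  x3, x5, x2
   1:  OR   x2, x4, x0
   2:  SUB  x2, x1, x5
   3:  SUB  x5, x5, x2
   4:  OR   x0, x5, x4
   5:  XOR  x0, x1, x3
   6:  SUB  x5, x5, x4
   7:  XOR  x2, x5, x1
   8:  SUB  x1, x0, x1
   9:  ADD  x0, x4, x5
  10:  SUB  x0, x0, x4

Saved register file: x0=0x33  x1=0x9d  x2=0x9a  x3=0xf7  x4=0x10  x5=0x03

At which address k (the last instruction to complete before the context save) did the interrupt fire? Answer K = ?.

after  0: x0=0x33 x1=0x9d x2=0xf4 x3=0xf7 x4=0x10 x5=0x03  N=1 Z=0
after  1: x0=0x33 x1=0x9d x2=0x33 x3=0xf7 x4=0x10 x5=0x03  N=0 Z=0
after  2: x0=0x33 x1=0x9d x2=0x9a x3=0xf7 x4=0x10 x5=0x03  N=1 Z=0
-- IRQ taken; context saved, return-PC = 3 --

K = 2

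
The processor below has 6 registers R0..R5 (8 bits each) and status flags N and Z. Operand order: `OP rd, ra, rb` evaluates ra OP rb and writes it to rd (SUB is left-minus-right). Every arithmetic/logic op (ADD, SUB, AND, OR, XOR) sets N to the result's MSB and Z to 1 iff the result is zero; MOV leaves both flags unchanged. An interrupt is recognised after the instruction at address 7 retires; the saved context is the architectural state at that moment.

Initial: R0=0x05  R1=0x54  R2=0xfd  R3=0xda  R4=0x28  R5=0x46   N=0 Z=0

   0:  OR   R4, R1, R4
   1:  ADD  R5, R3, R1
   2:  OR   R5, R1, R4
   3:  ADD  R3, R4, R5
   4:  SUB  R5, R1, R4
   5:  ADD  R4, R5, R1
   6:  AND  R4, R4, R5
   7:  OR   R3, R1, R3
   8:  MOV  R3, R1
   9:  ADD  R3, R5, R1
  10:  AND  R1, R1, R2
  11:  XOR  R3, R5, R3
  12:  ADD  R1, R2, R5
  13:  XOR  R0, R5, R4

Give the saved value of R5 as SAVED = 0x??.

after  0: R0=0x05 R1=0x54 R2=0xfd R3=0xda R4=0x7c R5=0x46  N=0 Z=0
after  1: R0=0x05 R1=0x54 R2=0xfd R3=0xda R4=0x7c R5=0x2e  N=0 Z=0
after  2: R0=0x05 R1=0x54 R2=0xfd R3=0xda R4=0x7c R5=0x7c  N=0 Z=0
after  3: R0=0x05 R1=0x54 R2=0xfd R3=0xf8 R4=0x7c R5=0x7c  N=1 Z=0
after  4: R0=0x05 R1=0x54 R2=0xfd R3=0xf8 R4=0x7c R5=0xd8  N=1 Z=0
after  5: R0=0x05 R1=0x54 R2=0xfd R3=0xf8 R4=0x2c R5=0xd8  N=0 Z=0
after  6: R0=0x05 R1=0x54 R2=0xfd R3=0xf8 R4=0x08 R5=0xd8  N=0 Z=0
after  7: R0=0x05 R1=0x54 R2=0xfd R3=0xfc R4=0x08 R5=0xd8  N=1 Z=0
-- IRQ taken; context saved, return-PC = 8 --

SAVED = 0xd8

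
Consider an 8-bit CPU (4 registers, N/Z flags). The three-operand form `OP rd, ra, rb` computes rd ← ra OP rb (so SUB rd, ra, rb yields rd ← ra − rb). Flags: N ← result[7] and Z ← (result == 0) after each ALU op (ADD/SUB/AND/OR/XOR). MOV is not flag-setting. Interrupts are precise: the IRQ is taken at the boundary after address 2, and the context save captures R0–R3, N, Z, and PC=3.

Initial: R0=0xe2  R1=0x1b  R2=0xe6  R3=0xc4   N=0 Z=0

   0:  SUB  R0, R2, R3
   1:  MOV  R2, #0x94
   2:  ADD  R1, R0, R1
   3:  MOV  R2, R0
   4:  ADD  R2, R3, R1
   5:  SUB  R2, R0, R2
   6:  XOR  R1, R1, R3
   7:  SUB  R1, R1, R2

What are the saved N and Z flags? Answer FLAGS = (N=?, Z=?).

FLAGS = (N=0, Z=0)

after  0: R0=0x22 R1=0x1b R2=0xe6 R3=0xc4  N=0 Z=0
after  1: R0=0x22 R1=0x1b R2=0x94 R3=0xc4  N=0 Z=0
after  2: R0=0x22 R1=0x3d R2=0x94 R3=0xc4  N=0 Z=0
-- IRQ taken; context saved, return-PC = 3 --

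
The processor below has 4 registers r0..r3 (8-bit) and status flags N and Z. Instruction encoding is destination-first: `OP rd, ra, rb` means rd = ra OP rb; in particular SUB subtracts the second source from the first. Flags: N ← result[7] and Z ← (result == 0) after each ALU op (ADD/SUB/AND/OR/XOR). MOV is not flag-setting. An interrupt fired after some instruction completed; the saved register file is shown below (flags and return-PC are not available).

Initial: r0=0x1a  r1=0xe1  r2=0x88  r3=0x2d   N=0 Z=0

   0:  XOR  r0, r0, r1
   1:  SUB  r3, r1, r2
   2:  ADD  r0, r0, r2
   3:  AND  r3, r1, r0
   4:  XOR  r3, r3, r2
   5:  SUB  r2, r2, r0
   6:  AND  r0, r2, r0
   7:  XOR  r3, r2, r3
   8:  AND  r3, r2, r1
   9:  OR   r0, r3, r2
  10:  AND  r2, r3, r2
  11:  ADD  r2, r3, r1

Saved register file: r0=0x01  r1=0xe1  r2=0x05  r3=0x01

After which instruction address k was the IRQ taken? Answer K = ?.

after  0: r0=0xfb r1=0xe1 r2=0x88 r3=0x2d  N=1 Z=0
after  1: r0=0xfb r1=0xe1 r2=0x88 r3=0x59  N=0 Z=0
after  2: r0=0x83 r1=0xe1 r2=0x88 r3=0x59  N=1 Z=0
after  3: r0=0x83 r1=0xe1 r2=0x88 r3=0x81  N=1 Z=0
after  4: r0=0x83 r1=0xe1 r2=0x88 r3=0x09  N=0 Z=0
after  5: r0=0x83 r1=0xe1 r2=0x05 r3=0x09  N=0 Z=0
after  6: r0=0x01 r1=0xe1 r2=0x05 r3=0x09  N=0 Z=0
after  7: r0=0x01 r1=0xe1 r2=0x05 r3=0x0c  N=0 Z=0
after  8: r0=0x01 r1=0xe1 r2=0x05 r3=0x01  N=0 Z=0
-- IRQ taken; context saved, return-PC = 9 --

K = 8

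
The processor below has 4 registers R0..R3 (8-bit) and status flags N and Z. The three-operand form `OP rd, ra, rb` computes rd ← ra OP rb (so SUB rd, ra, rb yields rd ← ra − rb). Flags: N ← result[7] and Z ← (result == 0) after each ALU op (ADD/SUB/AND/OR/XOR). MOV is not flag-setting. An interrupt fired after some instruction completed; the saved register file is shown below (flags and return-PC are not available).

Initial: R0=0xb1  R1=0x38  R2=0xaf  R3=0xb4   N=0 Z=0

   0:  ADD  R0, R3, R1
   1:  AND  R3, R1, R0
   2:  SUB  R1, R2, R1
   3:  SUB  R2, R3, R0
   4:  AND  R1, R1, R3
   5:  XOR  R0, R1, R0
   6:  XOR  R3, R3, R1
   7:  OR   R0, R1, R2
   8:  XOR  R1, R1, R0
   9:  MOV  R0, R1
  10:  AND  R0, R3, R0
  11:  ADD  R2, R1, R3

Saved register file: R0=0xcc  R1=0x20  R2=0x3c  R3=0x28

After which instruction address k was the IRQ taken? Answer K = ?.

after  0: R0=0xec R1=0x38 R2=0xaf R3=0xb4  N=1 Z=0
after  1: R0=0xec R1=0x38 R2=0xaf R3=0x28  N=0 Z=0
after  2: R0=0xec R1=0x77 R2=0xaf R3=0x28  N=0 Z=0
after  3: R0=0xec R1=0x77 R2=0x3c R3=0x28  N=0 Z=0
after  4: R0=0xec R1=0x20 R2=0x3c R3=0x28  N=0 Z=0
after  5: R0=0xcc R1=0x20 R2=0x3c R3=0x28  N=1 Z=0
-- IRQ taken; context saved, return-PC = 6 --

K = 5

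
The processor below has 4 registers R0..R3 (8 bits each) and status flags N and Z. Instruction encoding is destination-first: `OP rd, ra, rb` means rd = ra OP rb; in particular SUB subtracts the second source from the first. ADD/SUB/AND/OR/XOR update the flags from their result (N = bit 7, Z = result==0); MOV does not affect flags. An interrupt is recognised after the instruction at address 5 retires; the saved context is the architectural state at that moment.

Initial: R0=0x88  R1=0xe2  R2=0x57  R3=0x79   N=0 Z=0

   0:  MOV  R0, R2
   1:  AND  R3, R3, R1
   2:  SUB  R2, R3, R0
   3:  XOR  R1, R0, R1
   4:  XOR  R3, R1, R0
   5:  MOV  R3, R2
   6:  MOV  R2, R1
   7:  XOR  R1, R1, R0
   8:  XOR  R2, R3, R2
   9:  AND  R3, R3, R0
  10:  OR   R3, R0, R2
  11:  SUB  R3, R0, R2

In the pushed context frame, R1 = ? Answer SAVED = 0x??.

SAVED = 0xb5

after  0: R0=0x57 R1=0xe2 R2=0x57 R3=0x79  N=0 Z=0
after  1: R0=0x57 R1=0xe2 R2=0x57 R3=0x60  N=0 Z=0
after  2: R0=0x57 R1=0xe2 R2=0x09 R3=0x60  N=0 Z=0
after  3: R0=0x57 R1=0xb5 R2=0x09 R3=0x60  N=1 Z=0
after  4: R0=0x57 R1=0xb5 R2=0x09 R3=0xe2  N=1 Z=0
after  5: R0=0x57 R1=0xb5 R2=0x09 R3=0x09  N=1 Z=0
-- IRQ taken; context saved, return-PC = 6 --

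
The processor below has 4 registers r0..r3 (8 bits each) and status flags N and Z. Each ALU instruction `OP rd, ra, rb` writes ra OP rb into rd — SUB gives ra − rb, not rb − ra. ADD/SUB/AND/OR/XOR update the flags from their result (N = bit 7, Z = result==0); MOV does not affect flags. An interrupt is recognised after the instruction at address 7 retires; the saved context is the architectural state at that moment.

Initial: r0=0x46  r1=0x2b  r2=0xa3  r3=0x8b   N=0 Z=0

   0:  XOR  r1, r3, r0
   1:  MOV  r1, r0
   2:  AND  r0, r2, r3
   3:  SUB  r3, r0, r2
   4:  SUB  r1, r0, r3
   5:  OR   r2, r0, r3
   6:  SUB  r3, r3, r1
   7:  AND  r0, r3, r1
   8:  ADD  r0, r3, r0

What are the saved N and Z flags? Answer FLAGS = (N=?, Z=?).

after  0: r0=0x46 r1=0xcd r2=0xa3 r3=0x8b  N=1 Z=0
after  1: r0=0x46 r1=0x46 r2=0xa3 r3=0x8b  N=1 Z=0
after  2: r0=0x83 r1=0x46 r2=0xa3 r3=0x8b  N=1 Z=0
after  3: r0=0x83 r1=0x46 r2=0xa3 r3=0xe0  N=1 Z=0
after  4: r0=0x83 r1=0xa3 r2=0xa3 r3=0xe0  N=1 Z=0
after  5: r0=0x83 r1=0xa3 r2=0xe3 r3=0xe0  N=1 Z=0
after  6: r0=0x83 r1=0xa3 r2=0xe3 r3=0x3d  N=0 Z=0
after  7: r0=0x21 r1=0xa3 r2=0xe3 r3=0x3d  N=0 Z=0
-- IRQ taken; context saved, return-PC = 8 --

FLAGS = (N=0, Z=0)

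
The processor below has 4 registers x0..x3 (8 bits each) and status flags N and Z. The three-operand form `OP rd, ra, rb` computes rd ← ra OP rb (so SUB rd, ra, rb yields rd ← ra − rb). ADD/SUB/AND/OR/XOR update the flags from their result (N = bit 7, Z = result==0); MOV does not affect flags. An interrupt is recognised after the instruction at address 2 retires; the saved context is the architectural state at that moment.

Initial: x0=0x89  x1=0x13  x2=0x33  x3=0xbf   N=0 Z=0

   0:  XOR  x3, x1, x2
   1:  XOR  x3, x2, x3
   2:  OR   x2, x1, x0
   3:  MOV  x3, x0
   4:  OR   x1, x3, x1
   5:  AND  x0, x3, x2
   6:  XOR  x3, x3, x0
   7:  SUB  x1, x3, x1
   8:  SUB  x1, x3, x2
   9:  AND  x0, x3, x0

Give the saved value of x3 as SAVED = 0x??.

SAVED = 0x13

after  0: x0=0x89 x1=0x13 x2=0x33 x3=0x20  N=0 Z=0
after  1: x0=0x89 x1=0x13 x2=0x33 x3=0x13  N=0 Z=0
after  2: x0=0x89 x1=0x13 x2=0x9b x3=0x13  N=1 Z=0
-- IRQ taken; context saved, return-PC = 3 --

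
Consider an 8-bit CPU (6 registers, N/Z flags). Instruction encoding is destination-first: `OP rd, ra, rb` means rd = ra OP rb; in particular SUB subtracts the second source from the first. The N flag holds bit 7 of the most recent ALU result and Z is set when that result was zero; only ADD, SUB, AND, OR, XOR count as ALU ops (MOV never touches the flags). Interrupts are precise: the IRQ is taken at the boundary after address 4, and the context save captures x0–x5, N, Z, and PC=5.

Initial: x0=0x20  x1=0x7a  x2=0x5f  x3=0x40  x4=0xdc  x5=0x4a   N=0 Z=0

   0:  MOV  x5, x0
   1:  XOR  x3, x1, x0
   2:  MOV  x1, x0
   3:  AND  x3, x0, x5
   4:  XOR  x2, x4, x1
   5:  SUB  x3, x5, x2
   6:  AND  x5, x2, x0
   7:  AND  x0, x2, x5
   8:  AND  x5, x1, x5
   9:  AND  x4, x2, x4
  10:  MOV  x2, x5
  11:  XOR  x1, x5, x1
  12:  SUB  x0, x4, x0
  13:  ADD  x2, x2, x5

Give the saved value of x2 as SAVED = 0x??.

after  0: x0=0x20 x1=0x7a x2=0x5f x3=0x40 x4=0xdc x5=0x20  N=0 Z=0
after  1: x0=0x20 x1=0x7a x2=0x5f x3=0x5a x4=0xdc x5=0x20  N=0 Z=0
after  2: x0=0x20 x1=0x20 x2=0x5f x3=0x5a x4=0xdc x5=0x20  N=0 Z=0
after  3: x0=0x20 x1=0x20 x2=0x5f x3=0x20 x4=0xdc x5=0x20  N=0 Z=0
after  4: x0=0x20 x1=0x20 x2=0xfc x3=0x20 x4=0xdc x5=0x20  N=1 Z=0
-- IRQ taken; context saved, return-PC = 5 --

SAVED = 0xfc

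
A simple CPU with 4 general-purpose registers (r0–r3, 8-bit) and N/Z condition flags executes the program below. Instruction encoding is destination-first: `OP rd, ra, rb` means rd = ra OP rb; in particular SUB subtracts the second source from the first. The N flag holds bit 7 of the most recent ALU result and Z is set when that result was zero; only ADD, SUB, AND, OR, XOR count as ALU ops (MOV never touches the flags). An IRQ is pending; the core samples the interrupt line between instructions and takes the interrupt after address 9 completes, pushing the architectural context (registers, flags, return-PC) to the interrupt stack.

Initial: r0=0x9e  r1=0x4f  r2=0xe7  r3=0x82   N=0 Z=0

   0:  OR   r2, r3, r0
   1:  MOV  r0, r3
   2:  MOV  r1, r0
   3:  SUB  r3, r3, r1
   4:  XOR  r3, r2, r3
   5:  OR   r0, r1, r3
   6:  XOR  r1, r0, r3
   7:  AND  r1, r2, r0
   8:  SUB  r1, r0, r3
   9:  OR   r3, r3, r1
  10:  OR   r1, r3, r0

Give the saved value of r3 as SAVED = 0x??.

SAVED = 0x9e

after  0: r0=0x9e r1=0x4f r2=0x9e r3=0x82  N=1 Z=0
after  1: r0=0x82 r1=0x4f r2=0x9e r3=0x82  N=1 Z=0
after  2: r0=0x82 r1=0x82 r2=0x9e r3=0x82  N=1 Z=0
after  3: r0=0x82 r1=0x82 r2=0x9e r3=0x00  N=0 Z=1
after  4: r0=0x82 r1=0x82 r2=0x9e r3=0x9e  N=1 Z=0
after  5: r0=0x9e r1=0x82 r2=0x9e r3=0x9e  N=1 Z=0
after  6: r0=0x9e r1=0x00 r2=0x9e r3=0x9e  N=0 Z=1
after  7: r0=0x9e r1=0x9e r2=0x9e r3=0x9e  N=1 Z=0
after  8: r0=0x9e r1=0x00 r2=0x9e r3=0x9e  N=0 Z=1
after  9: r0=0x9e r1=0x00 r2=0x9e r3=0x9e  N=1 Z=0
-- IRQ taken; context saved, return-PC = 10 --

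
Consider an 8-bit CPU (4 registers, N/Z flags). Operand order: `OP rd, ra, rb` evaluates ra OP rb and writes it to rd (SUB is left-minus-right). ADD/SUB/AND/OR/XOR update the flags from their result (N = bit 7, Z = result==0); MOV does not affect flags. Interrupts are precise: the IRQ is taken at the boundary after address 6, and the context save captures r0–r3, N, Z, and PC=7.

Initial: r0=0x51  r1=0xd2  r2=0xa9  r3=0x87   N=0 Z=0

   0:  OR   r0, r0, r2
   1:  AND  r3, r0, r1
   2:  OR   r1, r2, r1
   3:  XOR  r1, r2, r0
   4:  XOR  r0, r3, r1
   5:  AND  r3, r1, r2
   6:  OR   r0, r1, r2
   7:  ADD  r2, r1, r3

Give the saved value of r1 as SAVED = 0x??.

after  0: r0=0xf9 r1=0xd2 r2=0xa9 r3=0x87  N=1 Z=0
after  1: r0=0xf9 r1=0xd2 r2=0xa9 r3=0xd0  N=1 Z=0
after  2: r0=0xf9 r1=0xfb r2=0xa9 r3=0xd0  N=1 Z=0
after  3: r0=0xf9 r1=0x50 r2=0xa9 r3=0xd0  N=0 Z=0
after  4: r0=0x80 r1=0x50 r2=0xa9 r3=0xd0  N=1 Z=0
after  5: r0=0x80 r1=0x50 r2=0xa9 r3=0x00  N=0 Z=1
after  6: r0=0xf9 r1=0x50 r2=0xa9 r3=0x00  N=1 Z=0
-- IRQ taken; context saved, return-PC = 7 --

SAVED = 0x50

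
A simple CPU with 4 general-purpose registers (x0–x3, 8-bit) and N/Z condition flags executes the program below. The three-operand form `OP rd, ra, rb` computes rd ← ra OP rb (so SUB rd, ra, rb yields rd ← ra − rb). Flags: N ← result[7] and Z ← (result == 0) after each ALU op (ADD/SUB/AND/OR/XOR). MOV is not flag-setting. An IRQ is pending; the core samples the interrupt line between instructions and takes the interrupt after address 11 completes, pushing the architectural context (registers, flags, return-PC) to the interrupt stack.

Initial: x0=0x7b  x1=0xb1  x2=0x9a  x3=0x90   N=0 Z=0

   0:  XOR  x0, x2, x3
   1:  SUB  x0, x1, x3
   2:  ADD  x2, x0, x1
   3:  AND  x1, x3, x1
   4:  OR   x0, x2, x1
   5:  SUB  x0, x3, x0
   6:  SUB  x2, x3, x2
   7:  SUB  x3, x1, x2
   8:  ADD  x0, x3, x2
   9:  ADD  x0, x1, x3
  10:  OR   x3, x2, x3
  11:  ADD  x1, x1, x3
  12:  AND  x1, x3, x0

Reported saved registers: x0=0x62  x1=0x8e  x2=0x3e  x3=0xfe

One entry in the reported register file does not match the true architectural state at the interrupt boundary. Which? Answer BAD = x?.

after  0: x0=0x0a x1=0xb1 x2=0x9a x3=0x90  N=0 Z=0
after  1: x0=0x21 x1=0xb1 x2=0x9a x3=0x90  N=0 Z=0
after  2: x0=0x21 x1=0xb1 x2=0xd2 x3=0x90  N=1 Z=0
after  3: x0=0x21 x1=0x90 x2=0xd2 x3=0x90  N=1 Z=0
after  4: x0=0xd2 x1=0x90 x2=0xd2 x3=0x90  N=1 Z=0
after  5: x0=0xbe x1=0x90 x2=0xd2 x3=0x90  N=1 Z=0
after  6: x0=0xbe x1=0x90 x2=0xbe x3=0x90  N=1 Z=0
after  7: x0=0xbe x1=0x90 x2=0xbe x3=0xd2  N=1 Z=0
after  8: x0=0x90 x1=0x90 x2=0xbe x3=0xd2  N=1 Z=0
after  9: x0=0x62 x1=0x90 x2=0xbe x3=0xd2  N=0 Z=0
after 10: x0=0x62 x1=0x90 x2=0xbe x3=0xfe  N=1 Z=0
after 11: x0=0x62 x1=0x8e x2=0xbe x3=0xfe  N=1 Z=0
-- IRQ taken; context saved, return-PC = 12 --
mismatch: x2: reported 0x3e vs actual 0xbe

BAD = x2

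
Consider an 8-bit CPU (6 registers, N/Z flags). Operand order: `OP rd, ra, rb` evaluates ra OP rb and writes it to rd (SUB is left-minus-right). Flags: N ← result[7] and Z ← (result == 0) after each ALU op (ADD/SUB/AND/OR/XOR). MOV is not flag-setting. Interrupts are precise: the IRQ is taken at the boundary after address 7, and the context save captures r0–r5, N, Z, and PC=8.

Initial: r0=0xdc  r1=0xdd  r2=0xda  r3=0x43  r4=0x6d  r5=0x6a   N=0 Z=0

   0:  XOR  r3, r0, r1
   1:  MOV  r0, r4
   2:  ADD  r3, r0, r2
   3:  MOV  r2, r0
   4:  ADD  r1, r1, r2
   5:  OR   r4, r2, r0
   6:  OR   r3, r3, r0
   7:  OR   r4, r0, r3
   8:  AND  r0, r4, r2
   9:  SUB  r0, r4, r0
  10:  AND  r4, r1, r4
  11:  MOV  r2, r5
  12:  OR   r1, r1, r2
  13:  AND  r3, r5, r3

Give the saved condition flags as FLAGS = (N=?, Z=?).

after  0: r0=0xdc r1=0xdd r2=0xda r3=0x01 r4=0x6d r5=0x6a  N=0 Z=0
after  1: r0=0x6d r1=0xdd r2=0xda r3=0x01 r4=0x6d r5=0x6a  N=0 Z=0
after  2: r0=0x6d r1=0xdd r2=0xda r3=0x47 r4=0x6d r5=0x6a  N=0 Z=0
after  3: r0=0x6d r1=0xdd r2=0x6d r3=0x47 r4=0x6d r5=0x6a  N=0 Z=0
after  4: r0=0x6d r1=0x4a r2=0x6d r3=0x47 r4=0x6d r5=0x6a  N=0 Z=0
after  5: r0=0x6d r1=0x4a r2=0x6d r3=0x47 r4=0x6d r5=0x6a  N=0 Z=0
after  6: r0=0x6d r1=0x4a r2=0x6d r3=0x6f r4=0x6d r5=0x6a  N=0 Z=0
after  7: r0=0x6d r1=0x4a r2=0x6d r3=0x6f r4=0x6f r5=0x6a  N=0 Z=0
-- IRQ taken; context saved, return-PC = 8 --

FLAGS = (N=0, Z=0)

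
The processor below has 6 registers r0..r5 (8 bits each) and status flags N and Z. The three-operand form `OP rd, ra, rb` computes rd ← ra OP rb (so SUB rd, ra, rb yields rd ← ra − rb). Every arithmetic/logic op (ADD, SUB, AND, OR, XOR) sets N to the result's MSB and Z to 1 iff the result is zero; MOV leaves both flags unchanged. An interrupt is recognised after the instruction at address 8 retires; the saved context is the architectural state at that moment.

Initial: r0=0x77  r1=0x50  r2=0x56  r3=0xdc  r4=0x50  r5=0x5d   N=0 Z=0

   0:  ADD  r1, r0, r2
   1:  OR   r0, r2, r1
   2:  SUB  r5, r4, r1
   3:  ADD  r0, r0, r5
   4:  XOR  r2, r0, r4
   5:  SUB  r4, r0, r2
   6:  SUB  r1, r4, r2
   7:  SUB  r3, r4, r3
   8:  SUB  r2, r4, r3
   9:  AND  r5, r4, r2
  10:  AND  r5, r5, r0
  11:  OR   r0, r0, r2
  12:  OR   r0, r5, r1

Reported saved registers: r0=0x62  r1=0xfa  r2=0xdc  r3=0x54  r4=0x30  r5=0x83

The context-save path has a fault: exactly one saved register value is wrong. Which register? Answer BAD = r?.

BAD = r1

after  0: r0=0x77 r1=0xcd r2=0x56 r3=0xdc r4=0x50 r5=0x5d  N=1 Z=0
after  1: r0=0xdf r1=0xcd r2=0x56 r3=0xdc r4=0x50 r5=0x5d  N=1 Z=0
after  2: r0=0xdf r1=0xcd r2=0x56 r3=0xdc r4=0x50 r5=0x83  N=1 Z=0
after  3: r0=0x62 r1=0xcd r2=0x56 r3=0xdc r4=0x50 r5=0x83  N=0 Z=0
after  4: r0=0x62 r1=0xcd r2=0x32 r3=0xdc r4=0x50 r5=0x83  N=0 Z=0
after  5: r0=0x62 r1=0xcd r2=0x32 r3=0xdc r4=0x30 r5=0x83  N=0 Z=0
after  6: r0=0x62 r1=0xfe r2=0x32 r3=0xdc r4=0x30 r5=0x83  N=1 Z=0
after  7: r0=0x62 r1=0xfe r2=0x32 r3=0x54 r4=0x30 r5=0x83  N=0 Z=0
after  8: r0=0x62 r1=0xfe r2=0xdc r3=0x54 r4=0x30 r5=0x83  N=1 Z=0
-- IRQ taken; context saved, return-PC = 9 --
mismatch: r1: reported 0xfa vs actual 0xfe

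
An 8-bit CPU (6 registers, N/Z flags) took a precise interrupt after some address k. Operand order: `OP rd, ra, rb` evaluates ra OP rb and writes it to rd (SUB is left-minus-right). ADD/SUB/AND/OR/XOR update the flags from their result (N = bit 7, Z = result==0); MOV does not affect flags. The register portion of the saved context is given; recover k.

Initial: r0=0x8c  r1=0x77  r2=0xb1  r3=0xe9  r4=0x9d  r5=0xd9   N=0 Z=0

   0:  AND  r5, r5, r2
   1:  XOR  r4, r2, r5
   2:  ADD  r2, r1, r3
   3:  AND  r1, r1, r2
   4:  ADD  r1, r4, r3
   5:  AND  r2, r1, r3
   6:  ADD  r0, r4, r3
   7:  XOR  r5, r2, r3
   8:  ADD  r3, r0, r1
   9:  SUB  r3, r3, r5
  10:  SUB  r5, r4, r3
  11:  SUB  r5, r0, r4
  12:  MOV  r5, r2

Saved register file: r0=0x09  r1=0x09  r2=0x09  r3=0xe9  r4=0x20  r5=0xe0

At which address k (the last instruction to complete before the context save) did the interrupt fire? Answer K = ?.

K = 7

after  0: r0=0x8c r1=0x77 r2=0xb1 r3=0xe9 r4=0x9d r5=0x91  N=1 Z=0
after  1: r0=0x8c r1=0x77 r2=0xb1 r3=0xe9 r4=0x20 r5=0x91  N=0 Z=0
after  2: r0=0x8c r1=0x77 r2=0x60 r3=0xe9 r4=0x20 r5=0x91  N=0 Z=0
after  3: r0=0x8c r1=0x60 r2=0x60 r3=0xe9 r4=0x20 r5=0x91  N=0 Z=0
after  4: r0=0x8c r1=0x09 r2=0x60 r3=0xe9 r4=0x20 r5=0x91  N=0 Z=0
after  5: r0=0x8c r1=0x09 r2=0x09 r3=0xe9 r4=0x20 r5=0x91  N=0 Z=0
after  6: r0=0x09 r1=0x09 r2=0x09 r3=0xe9 r4=0x20 r5=0x91  N=0 Z=0
after  7: r0=0x09 r1=0x09 r2=0x09 r3=0xe9 r4=0x20 r5=0xe0  N=1 Z=0
-- IRQ taken; context saved, return-PC = 8 --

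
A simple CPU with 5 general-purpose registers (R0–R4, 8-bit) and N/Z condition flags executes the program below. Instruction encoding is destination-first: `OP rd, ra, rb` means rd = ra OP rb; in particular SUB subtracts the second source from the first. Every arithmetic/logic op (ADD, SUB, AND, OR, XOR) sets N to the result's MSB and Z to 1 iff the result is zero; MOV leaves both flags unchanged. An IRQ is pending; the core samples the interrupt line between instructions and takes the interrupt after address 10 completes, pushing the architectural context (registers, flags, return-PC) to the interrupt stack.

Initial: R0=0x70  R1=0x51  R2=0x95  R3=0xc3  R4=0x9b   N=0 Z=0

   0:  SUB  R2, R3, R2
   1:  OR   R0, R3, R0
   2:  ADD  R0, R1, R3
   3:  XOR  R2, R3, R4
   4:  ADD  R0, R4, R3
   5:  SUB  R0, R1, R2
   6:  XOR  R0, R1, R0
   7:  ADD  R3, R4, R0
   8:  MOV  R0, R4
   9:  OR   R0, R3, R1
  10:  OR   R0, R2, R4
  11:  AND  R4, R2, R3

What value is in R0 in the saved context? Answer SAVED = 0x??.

after  0: R0=0x70 R1=0x51 R2=0x2e R3=0xc3 R4=0x9b  N=0 Z=0
after  1: R0=0xf3 R1=0x51 R2=0x2e R3=0xc3 R4=0x9b  N=1 Z=0
after  2: R0=0x14 R1=0x51 R2=0x2e R3=0xc3 R4=0x9b  N=0 Z=0
after  3: R0=0x14 R1=0x51 R2=0x58 R3=0xc3 R4=0x9b  N=0 Z=0
after  4: R0=0x5e R1=0x51 R2=0x58 R3=0xc3 R4=0x9b  N=0 Z=0
after  5: R0=0xf9 R1=0x51 R2=0x58 R3=0xc3 R4=0x9b  N=1 Z=0
after  6: R0=0xa8 R1=0x51 R2=0x58 R3=0xc3 R4=0x9b  N=1 Z=0
after  7: R0=0xa8 R1=0x51 R2=0x58 R3=0x43 R4=0x9b  N=0 Z=0
after  8: R0=0x9b R1=0x51 R2=0x58 R3=0x43 R4=0x9b  N=0 Z=0
after  9: R0=0x53 R1=0x51 R2=0x58 R3=0x43 R4=0x9b  N=0 Z=0
after 10: R0=0xdb R1=0x51 R2=0x58 R3=0x43 R4=0x9b  N=1 Z=0
-- IRQ taken; context saved, return-PC = 11 --

SAVED = 0xdb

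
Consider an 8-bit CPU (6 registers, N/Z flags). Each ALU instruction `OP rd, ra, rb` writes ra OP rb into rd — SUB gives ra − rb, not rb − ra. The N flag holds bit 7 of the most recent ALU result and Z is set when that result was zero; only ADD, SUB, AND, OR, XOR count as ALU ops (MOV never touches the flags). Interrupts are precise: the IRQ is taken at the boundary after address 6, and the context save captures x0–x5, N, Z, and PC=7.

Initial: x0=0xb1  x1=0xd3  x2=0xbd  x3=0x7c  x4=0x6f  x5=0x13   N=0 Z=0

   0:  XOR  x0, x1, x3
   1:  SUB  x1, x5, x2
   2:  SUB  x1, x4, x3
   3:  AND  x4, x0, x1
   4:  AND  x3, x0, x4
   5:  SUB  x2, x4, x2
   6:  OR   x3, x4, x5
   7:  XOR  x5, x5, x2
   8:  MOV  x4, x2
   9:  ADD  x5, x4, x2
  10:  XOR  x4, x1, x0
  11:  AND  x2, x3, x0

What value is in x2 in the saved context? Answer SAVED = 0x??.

SAVED = 0xe6

after  0: x0=0xaf x1=0xd3 x2=0xbd x3=0x7c x4=0x6f x5=0x13  N=1 Z=0
after  1: x0=0xaf x1=0x56 x2=0xbd x3=0x7c x4=0x6f x5=0x13  N=0 Z=0
after  2: x0=0xaf x1=0xf3 x2=0xbd x3=0x7c x4=0x6f x5=0x13  N=1 Z=0
after  3: x0=0xaf x1=0xf3 x2=0xbd x3=0x7c x4=0xa3 x5=0x13  N=1 Z=0
after  4: x0=0xaf x1=0xf3 x2=0xbd x3=0xa3 x4=0xa3 x5=0x13  N=1 Z=0
after  5: x0=0xaf x1=0xf3 x2=0xe6 x3=0xa3 x4=0xa3 x5=0x13  N=1 Z=0
after  6: x0=0xaf x1=0xf3 x2=0xe6 x3=0xb3 x4=0xa3 x5=0x13  N=1 Z=0
-- IRQ taken; context saved, return-PC = 7 --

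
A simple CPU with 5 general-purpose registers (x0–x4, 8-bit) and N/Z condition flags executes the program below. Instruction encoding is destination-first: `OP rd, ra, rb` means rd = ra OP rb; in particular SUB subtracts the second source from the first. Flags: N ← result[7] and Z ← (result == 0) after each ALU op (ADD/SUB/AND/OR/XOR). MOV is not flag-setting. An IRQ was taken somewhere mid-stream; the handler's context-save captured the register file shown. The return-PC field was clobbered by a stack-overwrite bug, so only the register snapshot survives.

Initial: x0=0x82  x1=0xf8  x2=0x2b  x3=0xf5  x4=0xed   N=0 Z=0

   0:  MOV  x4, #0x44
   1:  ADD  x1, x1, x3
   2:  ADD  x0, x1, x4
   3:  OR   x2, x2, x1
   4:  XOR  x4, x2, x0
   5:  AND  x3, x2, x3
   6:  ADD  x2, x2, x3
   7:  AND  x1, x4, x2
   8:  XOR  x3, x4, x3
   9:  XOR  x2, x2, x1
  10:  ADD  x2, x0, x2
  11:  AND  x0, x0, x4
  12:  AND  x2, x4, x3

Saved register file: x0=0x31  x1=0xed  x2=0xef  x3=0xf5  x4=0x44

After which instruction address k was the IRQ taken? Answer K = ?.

after  0: x0=0x82 x1=0xf8 x2=0x2b x3=0xf5 x4=0x44  N=0 Z=0
after  1: x0=0x82 x1=0xed x2=0x2b x3=0xf5 x4=0x44  N=1 Z=0
after  2: x0=0x31 x1=0xed x2=0x2b x3=0xf5 x4=0x44  N=0 Z=0
after  3: x0=0x31 x1=0xed x2=0xef x3=0xf5 x4=0x44  N=1 Z=0
-- IRQ taken; context saved, return-PC = 4 --

K = 3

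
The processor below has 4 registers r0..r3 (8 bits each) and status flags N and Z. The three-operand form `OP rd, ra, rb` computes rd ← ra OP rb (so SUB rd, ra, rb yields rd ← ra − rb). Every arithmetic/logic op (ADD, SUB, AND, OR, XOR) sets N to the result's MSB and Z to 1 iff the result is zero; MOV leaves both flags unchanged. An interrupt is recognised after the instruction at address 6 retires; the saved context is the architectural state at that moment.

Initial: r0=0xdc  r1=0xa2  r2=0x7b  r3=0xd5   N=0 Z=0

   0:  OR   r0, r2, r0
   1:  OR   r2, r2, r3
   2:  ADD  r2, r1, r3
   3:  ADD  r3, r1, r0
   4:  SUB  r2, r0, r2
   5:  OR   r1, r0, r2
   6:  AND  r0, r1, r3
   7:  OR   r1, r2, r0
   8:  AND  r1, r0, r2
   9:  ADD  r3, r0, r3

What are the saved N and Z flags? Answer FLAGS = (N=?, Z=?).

FLAGS = (N=1, Z=0)

after  0: r0=0xff r1=0xa2 r2=0x7b r3=0xd5  N=1 Z=0
after  1: r0=0xff r1=0xa2 r2=0xff r3=0xd5  N=1 Z=0
after  2: r0=0xff r1=0xa2 r2=0x77 r3=0xd5  N=0 Z=0
after  3: r0=0xff r1=0xa2 r2=0x77 r3=0xa1  N=1 Z=0
after  4: r0=0xff r1=0xa2 r2=0x88 r3=0xa1  N=1 Z=0
after  5: r0=0xff r1=0xff r2=0x88 r3=0xa1  N=1 Z=0
after  6: r0=0xa1 r1=0xff r2=0x88 r3=0xa1  N=1 Z=0
-- IRQ taken; context saved, return-PC = 7 --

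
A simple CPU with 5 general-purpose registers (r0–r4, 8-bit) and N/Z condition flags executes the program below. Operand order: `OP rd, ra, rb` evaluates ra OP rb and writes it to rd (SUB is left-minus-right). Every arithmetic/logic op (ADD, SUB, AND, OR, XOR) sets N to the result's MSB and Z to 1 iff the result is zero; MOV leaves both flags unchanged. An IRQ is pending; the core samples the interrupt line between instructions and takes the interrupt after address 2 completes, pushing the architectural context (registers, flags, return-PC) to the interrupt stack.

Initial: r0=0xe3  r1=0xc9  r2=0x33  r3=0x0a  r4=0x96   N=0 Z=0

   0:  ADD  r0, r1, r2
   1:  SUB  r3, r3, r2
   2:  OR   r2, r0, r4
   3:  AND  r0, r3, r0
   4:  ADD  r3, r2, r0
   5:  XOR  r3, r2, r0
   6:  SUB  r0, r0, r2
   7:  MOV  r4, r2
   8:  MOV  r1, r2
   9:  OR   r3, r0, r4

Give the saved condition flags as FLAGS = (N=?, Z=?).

FLAGS = (N=1, Z=0)

after  0: r0=0xfc r1=0xc9 r2=0x33 r3=0x0a r4=0x96  N=1 Z=0
after  1: r0=0xfc r1=0xc9 r2=0x33 r3=0xd7 r4=0x96  N=1 Z=0
after  2: r0=0xfc r1=0xc9 r2=0xfe r3=0xd7 r4=0x96  N=1 Z=0
-- IRQ taken; context saved, return-PC = 3 --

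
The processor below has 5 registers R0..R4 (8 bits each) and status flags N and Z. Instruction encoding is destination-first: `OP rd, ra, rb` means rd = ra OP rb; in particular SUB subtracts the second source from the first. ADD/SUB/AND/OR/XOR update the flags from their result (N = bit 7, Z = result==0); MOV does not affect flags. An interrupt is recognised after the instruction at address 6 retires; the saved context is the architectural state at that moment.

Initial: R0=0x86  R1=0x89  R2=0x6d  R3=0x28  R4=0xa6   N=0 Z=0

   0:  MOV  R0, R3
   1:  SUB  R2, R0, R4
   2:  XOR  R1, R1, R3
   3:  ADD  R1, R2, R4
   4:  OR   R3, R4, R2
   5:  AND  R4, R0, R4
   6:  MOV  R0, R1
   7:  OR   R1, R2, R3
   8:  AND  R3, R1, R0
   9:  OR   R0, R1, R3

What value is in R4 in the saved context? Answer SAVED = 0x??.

after  0: R0=0x28 R1=0x89 R2=0x6d R3=0x28 R4=0xa6  N=0 Z=0
after  1: R0=0x28 R1=0x89 R2=0x82 R3=0x28 R4=0xa6  N=1 Z=0
after  2: R0=0x28 R1=0xa1 R2=0x82 R3=0x28 R4=0xa6  N=1 Z=0
after  3: R0=0x28 R1=0x28 R2=0x82 R3=0x28 R4=0xa6  N=0 Z=0
after  4: R0=0x28 R1=0x28 R2=0x82 R3=0xa6 R4=0xa6  N=1 Z=0
after  5: R0=0x28 R1=0x28 R2=0x82 R3=0xa6 R4=0x20  N=0 Z=0
after  6: R0=0x28 R1=0x28 R2=0x82 R3=0xa6 R4=0x20  N=0 Z=0
-- IRQ taken; context saved, return-PC = 7 --

SAVED = 0x20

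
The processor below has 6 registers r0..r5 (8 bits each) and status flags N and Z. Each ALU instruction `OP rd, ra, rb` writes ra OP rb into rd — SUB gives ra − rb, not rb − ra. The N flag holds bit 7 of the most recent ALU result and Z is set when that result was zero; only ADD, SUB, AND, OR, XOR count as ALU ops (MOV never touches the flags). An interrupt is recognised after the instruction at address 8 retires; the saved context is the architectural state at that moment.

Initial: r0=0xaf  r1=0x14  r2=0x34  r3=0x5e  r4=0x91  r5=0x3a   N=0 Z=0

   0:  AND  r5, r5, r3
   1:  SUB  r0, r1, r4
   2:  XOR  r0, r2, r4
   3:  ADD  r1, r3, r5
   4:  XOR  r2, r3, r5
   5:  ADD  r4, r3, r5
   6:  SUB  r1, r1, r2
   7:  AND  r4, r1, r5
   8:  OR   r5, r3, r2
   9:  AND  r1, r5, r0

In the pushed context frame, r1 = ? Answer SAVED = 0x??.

SAVED = 0x34

after  0: r0=0xaf r1=0x14 r2=0x34 r3=0x5e r4=0x91 r5=0x1a  N=0 Z=0
after  1: r0=0x83 r1=0x14 r2=0x34 r3=0x5e r4=0x91 r5=0x1a  N=1 Z=0
after  2: r0=0xa5 r1=0x14 r2=0x34 r3=0x5e r4=0x91 r5=0x1a  N=1 Z=0
after  3: r0=0xa5 r1=0x78 r2=0x34 r3=0x5e r4=0x91 r5=0x1a  N=0 Z=0
after  4: r0=0xa5 r1=0x78 r2=0x44 r3=0x5e r4=0x91 r5=0x1a  N=0 Z=0
after  5: r0=0xa5 r1=0x78 r2=0x44 r3=0x5e r4=0x78 r5=0x1a  N=0 Z=0
after  6: r0=0xa5 r1=0x34 r2=0x44 r3=0x5e r4=0x78 r5=0x1a  N=0 Z=0
after  7: r0=0xa5 r1=0x34 r2=0x44 r3=0x5e r4=0x10 r5=0x1a  N=0 Z=0
after  8: r0=0xa5 r1=0x34 r2=0x44 r3=0x5e r4=0x10 r5=0x5e  N=0 Z=0
-- IRQ taken; context saved, return-PC = 9 --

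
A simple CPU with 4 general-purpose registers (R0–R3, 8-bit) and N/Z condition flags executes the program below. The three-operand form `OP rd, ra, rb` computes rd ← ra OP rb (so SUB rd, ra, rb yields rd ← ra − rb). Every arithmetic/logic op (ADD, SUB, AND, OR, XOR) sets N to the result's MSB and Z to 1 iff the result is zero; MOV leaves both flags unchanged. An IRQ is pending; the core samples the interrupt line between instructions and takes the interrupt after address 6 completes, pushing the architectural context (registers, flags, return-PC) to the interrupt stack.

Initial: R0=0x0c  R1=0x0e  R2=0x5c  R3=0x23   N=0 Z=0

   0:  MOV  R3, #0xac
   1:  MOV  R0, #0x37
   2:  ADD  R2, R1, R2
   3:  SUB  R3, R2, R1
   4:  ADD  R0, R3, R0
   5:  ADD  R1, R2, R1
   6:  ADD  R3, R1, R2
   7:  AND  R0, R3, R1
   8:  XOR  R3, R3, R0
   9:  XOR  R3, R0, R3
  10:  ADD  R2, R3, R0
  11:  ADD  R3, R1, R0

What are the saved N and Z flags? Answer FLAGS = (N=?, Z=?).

FLAGS = (N=1, Z=0)

after  0: R0=0x0c R1=0x0e R2=0x5c R3=0xac  N=0 Z=0
after  1: R0=0x37 R1=0x0e R2=0x5c R3=0xac  N=0 Z=0
after  2: R0=0x37 R1=0x0e R2=0x6a R3=0xac  N=0 Z=0
after  3: R0=0x37 R1=0x0e R2=0x6a R3=0x5c  N=0 Z=0
after  4: R0=0x93 R1=0x0e R2=0x6a R3=0x5c  N=1 Z=0
after  5: R0=0x93 R1=0x78 R2=0x6a R3=0x5c  N=0 Z=0
after  6: R0=0x93 R1=0x78 R2=0x6a R3=0xe2  N=1 Z=0
-- IRQ taken; context saved, return-PC = 7 --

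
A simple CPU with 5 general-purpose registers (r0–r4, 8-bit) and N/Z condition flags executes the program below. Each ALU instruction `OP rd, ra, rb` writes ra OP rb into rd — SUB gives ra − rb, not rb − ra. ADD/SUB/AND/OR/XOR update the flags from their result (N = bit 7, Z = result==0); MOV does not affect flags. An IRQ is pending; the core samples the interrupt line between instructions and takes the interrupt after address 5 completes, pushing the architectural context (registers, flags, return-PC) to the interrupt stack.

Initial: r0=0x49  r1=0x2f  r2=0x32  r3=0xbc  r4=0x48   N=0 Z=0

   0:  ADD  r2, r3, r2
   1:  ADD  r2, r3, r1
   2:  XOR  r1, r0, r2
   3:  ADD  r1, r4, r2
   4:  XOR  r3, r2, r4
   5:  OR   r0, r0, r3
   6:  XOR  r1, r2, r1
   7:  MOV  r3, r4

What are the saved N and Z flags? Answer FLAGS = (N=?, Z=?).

FLAGS = (N=1, Z=0)

after  0: r0=0x49 r1=0x2f r2=0xee r3=0xbc r4=0x48  N=1 Z=0
after  1: r0=0x49 r1=0x2f r2=0xeb r3=0xbc r4=0x48  N=1 Z=0
after  2: r0=0x49 r1=0xa2 r2=0xeb r3=0xbc r4=0x48  N=1 Z=0
after  3: r0=0x49 r1=0x33 r2=0xeb r3=0xbc r4=0x48  N=0 Z=0
after  4: r0=0x49 r1=0x33 r2=0xeb r3=0xa3 r4=0x48  N=1 Z=0
after  5: r0=0xeb r1=0x33 r2=0xeb r3=0xa3 r4=0x48  N=1 Z=0
-- IRQ taken; context saved, return-PC = 6 --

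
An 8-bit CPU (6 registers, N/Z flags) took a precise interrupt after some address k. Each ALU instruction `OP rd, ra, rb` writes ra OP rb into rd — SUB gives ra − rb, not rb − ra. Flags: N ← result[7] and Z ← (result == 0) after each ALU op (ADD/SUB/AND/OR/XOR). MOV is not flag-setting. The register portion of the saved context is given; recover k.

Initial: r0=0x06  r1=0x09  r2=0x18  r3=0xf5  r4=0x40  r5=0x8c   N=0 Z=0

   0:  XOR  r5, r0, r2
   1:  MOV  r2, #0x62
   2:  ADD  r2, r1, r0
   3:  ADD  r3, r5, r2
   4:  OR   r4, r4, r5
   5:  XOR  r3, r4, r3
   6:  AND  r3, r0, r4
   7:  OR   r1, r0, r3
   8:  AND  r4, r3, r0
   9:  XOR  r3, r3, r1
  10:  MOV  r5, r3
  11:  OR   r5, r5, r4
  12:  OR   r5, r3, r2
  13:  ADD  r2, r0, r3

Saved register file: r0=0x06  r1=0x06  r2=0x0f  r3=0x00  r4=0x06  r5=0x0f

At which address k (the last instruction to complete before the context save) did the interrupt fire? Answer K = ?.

after  0: r0=0x06 r1=0x09 r2=0x18 r3=0xf5 r4=0x40 r5=0x1e  N=0 Z=0
after  1: r0=0x06 r1=0x09 r2=0x62 r3=0xf5 r4=0x40 r5=0x1e  N=0 Z=0
after  2: r0=0x06 r1=0x09 r2=0x0f r3=0xf5 r4=0x40 r5=0x1e  N=0 Z=0
after  3: r0=0x06 r1=0x09 r2=0x0f r3=0x2d r4=0x40 r5=0x1e  N=0 Z=0
after  4: r0=0x06 r1=0x09 r2=0x0f r3=0x2d r4=0x5e r5=0x1e  N=0 Z=0
after  5: r0=0x06 r1=0x09 r2=0x0f r3=0x73 r4=0x5e r5=0x1e  N=0 Z=0
after  6: r0=0x06 r1=0x09 r2=0x0f r3=0x06 r4=0x5e r5=0x1e  N=0 Z=0
after  7: r0=0x06 r1=0x06 r2=0x0f r3=0x06 r4=0x5e r5=0x1e  N=0 Z=0
after  8: r0=0x06 r1=0x06 r2=0x0f r3=0x06 r4=0x06 r5=0x1e  N=0 Z=0
after  9: r0=0x06 r1=0x06 r2=0x0f r3=0x00 r4=0x06 r5=0x1e  N=0 Z=1
after 10: r0=0x06 r1=0x06 r2=0x0f r3=0x00 r4=0x06 r5=0x00  N=0 Z=1
after 11: r0=0x06 r1=0x06 r2=0x0f r3=0x00 r4=0x06 r5=0x06  N=0 Z=0
after 12: r0=0x06 r1=0x06 r2=0x0f r3=0x00 r4=0x06 r5=0x0f  N=0 Z=0
-- IRQ taken; context saved, return-PC = 13 --

K = 12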